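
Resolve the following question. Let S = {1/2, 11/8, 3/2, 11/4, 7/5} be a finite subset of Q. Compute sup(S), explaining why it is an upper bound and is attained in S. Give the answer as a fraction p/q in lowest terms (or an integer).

S is finite, so sup(S) = max(S).
Sorted decreasing:
11/4, 3/2, 7/5, 11/8, 1/2
The extremum is 11/4.
For every x in S, x <= 11/4. And 11/4 is in S, so it is attained.
Therefore sup(S) = 11/4.

11/4


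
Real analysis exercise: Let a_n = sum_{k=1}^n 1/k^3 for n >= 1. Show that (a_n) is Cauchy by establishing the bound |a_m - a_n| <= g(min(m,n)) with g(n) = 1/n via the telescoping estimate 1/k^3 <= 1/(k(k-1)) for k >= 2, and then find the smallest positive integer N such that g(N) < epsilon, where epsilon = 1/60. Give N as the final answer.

For m > n >= 1: |a_m - a_n| = sum_{k=n+1}^m 1/k^3.
Use 1/k^3 <= 1/(k(k-1)) = 1/(k-1) - 1/k for k >= 2 (which holds since k^3 >= k^2 >= k(k-1) for k >= 2):
sum_{k=n+1}^m 1/k^3 <= sum_{k=n+1}^m (1/(k-1) - 1/k) = 1/n - 1/m <= 1/n.
By symmetry the same bound holds with n,m swapped, so |a_m - a_n| <= 1/min(m,n) = g(min(m,n)). Since g(n) -> 0, (a_n) is Cauchy.
Now solve g(N) < 1/60: 1/N < 1/60 <=> N > 1/(1/60) = 60.
The smallest integer strictly greater than 60 is N = 61.
Check: g(61) = 1/61 < 1/60; g(60) = 1/60 >= 1/60. So N = 61.

61


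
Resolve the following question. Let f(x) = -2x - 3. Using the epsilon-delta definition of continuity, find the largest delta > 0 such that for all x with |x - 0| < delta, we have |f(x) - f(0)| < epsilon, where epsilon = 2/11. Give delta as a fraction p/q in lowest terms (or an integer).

We compute f(0) = -2*(0) - 3 = -3.
|f(x) - f(0)| = |-2x - 3 - (-3)| = |-2(x - 0)| = 2|x - 0|.
We need 2|x - 0| < 2/11, i.e. |x - 0| < 2/11 / 2 = 1/11.
So any delta <= 1/11 works. Conversely, if delta > 1/11, then x = 0 + 1/11 satisfies |x - 0| = 1/11 < delta but |f(x) - f(0)| = 2 * 1/11 = 2/11, which is not < 2/11; so no larger delta works.
Hence the largest such delta is 1/11.

1/11


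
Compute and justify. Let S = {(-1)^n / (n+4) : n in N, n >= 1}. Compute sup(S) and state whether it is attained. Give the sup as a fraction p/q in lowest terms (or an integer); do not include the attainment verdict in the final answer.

Analysis:
- Values: -1/5, 1/6, -1/7, 1/8, -1/9, ...
- Positive terms (even n): 1/(2+4), 1/(4+4), ... decreasing -> max = 1/6 (n=2).
- Negative terms (odd n): -1/(1+4), -1/(3+4), ... increasing -> min = -1/5 (n=1).
- So sup = 1/6 (attained at n=2); inf = -1/5 (attained at n=1).
Conclusion: sup(S) = 1/6, attained in S.

1/6


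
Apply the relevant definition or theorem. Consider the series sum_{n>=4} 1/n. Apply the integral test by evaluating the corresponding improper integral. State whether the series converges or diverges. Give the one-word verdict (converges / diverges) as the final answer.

Let f(x) = 1/x. Then f is positive, continuous, and decreasing on [4, infinity), so the integral test applies.
Compute the improper integral int_{4}^infinity f(x) dx:
  antiderivative F(x) = log(x).
  As x -> infinity, log(x) -> infinity.
  So int = infinity - log(4) = infinity. By the integral test, the series diverges.

diverges


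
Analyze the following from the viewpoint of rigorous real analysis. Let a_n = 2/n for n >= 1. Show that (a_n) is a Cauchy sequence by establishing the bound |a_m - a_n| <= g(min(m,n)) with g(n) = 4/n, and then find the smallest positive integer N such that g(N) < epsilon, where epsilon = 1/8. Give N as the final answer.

For any m, n >= 1, by the triangle inequality:
|a_m - a_n| = |2/m - 2/n| <= 2*1/m + 2*1/n <= 4/min(m,n).
So g(n) = 4/n bounds the Cauchy difference. Since g(n) -> 0, (a_n) is Cauchy.
Now solve g(N) < 1/8: 4/N < 1/8 <=> N > 4 / (1/8) = 32.
The smallest integer strictly greater than 32 is N = 33.
Check: g(33) = 4/33 = 4/33 < 1/8; g(32) = 1/8 >= 1/8. So N = 33.

33


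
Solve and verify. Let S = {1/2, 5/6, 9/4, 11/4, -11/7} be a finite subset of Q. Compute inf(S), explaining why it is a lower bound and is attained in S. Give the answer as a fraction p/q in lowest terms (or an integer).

S is finite, so inf(S) = min(S).
Sorted increasing:
-11/7, 1/2, 5/6, 9/4, 11/4
The extremum is -11/7.
For every x in S, x >= -11/7. And -11/7 is in S, so it is attained.
Therefore inf(S) = -11/7.

-11/7


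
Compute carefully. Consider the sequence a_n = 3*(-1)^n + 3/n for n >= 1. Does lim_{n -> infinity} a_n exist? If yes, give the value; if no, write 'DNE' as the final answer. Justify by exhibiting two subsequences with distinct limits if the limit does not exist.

Examine the behaviour of a_n along subsequences.
a_{2k} = 3 + 3/(2k) -> 3. a_{2k+1} = -3 + 3/(2k+1) -> -3.
Since these two subsequential limits are 3 and -3, distinct, the full sequence cannot converge (a convergent sequence has all subsequences tending to the same limit). So lim a_n does not exist.

DNE


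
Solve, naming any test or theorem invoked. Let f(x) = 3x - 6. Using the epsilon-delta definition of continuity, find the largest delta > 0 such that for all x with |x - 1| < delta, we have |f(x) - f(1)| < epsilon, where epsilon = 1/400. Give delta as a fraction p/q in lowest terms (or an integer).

We compute f(1) = 3*(1) - 6 = -3.
|f(x) - f(1)| = |3x - 6 - (-3)| = |3(x - 1)| = 3|x - 1|.
We need 3|x - 1| < 1/400, i.e. |x - 1| < 1/400 / 3 = 1/1200.
So any delta <= 1/1200 works. Conversely, if delta > 1/1200, then x = 1 + 1/1200 satisfies |x - 1| = 1/1200 < delta but |f(x) - f(1)| = 3 * 1/1200 = 1/400, which is not < 1/400; so no larger delta works.
Hence the largest such delta is 1/1200.

1/1200


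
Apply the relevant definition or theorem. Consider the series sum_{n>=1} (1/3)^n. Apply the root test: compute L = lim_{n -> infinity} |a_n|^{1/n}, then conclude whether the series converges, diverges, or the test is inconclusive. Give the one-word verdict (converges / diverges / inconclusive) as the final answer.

Let a_n denote the general term. Form |a_n|^(1/n) and simplify:
|a_n|^(1/n) = 1/3
Take the limit as n -> infinity: L = 1/3.
Since L = 1/3 < 1, the root test implies convergence.

converges


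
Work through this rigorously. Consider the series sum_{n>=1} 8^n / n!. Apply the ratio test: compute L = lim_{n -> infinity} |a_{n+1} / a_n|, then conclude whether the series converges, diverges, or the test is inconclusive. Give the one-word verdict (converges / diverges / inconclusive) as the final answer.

Let a_n denote the general term. Form the ratio a_{n+1}/a_n and simplify:
a_{n+1}/a_n = 8/(n + 1)
Take the limit as n -> infinity: L = 0.
Since L = 0 < 1, the ratio test implies the series converges.

converges


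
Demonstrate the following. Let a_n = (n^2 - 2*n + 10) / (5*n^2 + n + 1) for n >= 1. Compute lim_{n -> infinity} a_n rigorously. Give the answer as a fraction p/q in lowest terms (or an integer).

Divide numerator and denominator by n^2, the highest power:
numerator / n^2 = 1 - 2/n + 10/n^2
denominator / n^2 = 5 + 1/n + n^(-2)
As n -> infinity, all terms of the form c/n^k (k >= 1) tend to 0.
So numerator / n^2 -> 1 and denominator / n^2 -> 5.
Therefore lim a_n = 1/5.

1/5


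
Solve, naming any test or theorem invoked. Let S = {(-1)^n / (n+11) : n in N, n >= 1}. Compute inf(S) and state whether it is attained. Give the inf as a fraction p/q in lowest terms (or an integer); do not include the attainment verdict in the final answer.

Analysis:
- Values: -1/12, 1/13, -1/14, 1/15, -1/16, ...
- Positive terms (even n): 1/(2+11), 1/(4+11), ... decreasing -> max = 1/13 (n=2).
- Negative terms (odd n): -1/(1+11), -1/(3+11), ... increasing -> min = -1/12 (n=1).
- So sup = 1/13 (attained at n=2); inf = -1/12 (attained at n=1).
Conclusion: inf(S) = -1/12, attained in S.

-1/12


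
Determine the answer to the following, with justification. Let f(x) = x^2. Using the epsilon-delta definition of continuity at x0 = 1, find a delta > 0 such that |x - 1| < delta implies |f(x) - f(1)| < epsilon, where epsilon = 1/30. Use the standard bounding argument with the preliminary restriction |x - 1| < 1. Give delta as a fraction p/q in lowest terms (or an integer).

Factor: |x^2 - (1)^2| = |x - 1| * |x + 1|.
Impose |x - 1| < 1 first. Then |x + 1| = |(x - 1) + 2*(1)| <= |x - 1| + 2*|1| < 1 + 2 = 3.
So |x^2 - (1)^2| < delta * 3.
We need delta * 3 <= 1/30, i.e. delta <= 1/30/3 = 1/90.
Since 1/90 < 1, this is tighter than 1; take delta = 1/90.
So delta = 1/90 works.

1/90


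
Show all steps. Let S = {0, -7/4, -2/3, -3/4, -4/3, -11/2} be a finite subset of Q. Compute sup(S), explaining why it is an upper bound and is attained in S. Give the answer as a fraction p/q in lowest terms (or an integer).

S is finite, so sup(S) = max(S).
Sorted decreasing:
0, -2/3, -3/4, -4/3, -7/4, -11/2
The extremum is 0.
For every x in S, x <= 0. And 0 is in S, so it is attained.
Therefore sup(S) = 0.

0


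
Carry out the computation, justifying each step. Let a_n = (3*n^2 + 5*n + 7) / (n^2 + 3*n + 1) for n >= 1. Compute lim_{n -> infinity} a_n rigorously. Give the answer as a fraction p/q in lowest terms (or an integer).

Divide numerator and denominator by n^2, the highest power:
numerator / n^2 = 3 + 5/n + 7/n^2
denominator / n^2 = 1 + 3/n + n^(-2)
As n -> infinity, all terms of the form c/n^k (k >= 1) tend to 0.
So numerator / n^2 -> 3 and denominator / n^2 -> 1.
Therefore lim a_n = 3.

3


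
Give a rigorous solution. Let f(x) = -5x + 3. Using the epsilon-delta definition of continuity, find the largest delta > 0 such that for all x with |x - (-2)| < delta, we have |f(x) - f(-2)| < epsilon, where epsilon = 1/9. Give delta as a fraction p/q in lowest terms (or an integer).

We compute f(-2) = -5*(-2) + 3 = 13.
|f(x) - f(-2)| = |-5x + 3 - (13)| = |-5(x - (-2))| = 5|x - (-2)|.
We need 5|x - (-2)| < 1/9, i.e. |x - (-2)| < 1/9 / 5 = 1/45.
So any delta <= 1/45 works. Conversely, if delta > 1/45, then x = -2 + 1/45 satisfies |x - (-2)| = 1/45 < delta but |f(x) - f(-2)| = 5 * 1/45 = 1/9, which is not < 1/9; so no larger delta works.
Hence the largest such delta is 1/45.

1/45


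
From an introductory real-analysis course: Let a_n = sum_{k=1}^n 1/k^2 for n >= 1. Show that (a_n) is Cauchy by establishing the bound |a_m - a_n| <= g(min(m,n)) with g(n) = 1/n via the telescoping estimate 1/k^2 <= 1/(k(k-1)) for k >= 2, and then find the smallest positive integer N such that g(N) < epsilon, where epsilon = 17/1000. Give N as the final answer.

For m > n >= 1: |a_m - a_n| = sum_{k=n+1}^m 1/k^2.
Use 1/k^2 <= 1/(k(k-1)) = 1/(k-1) - 1/k for k >= 2:
sum_{k=n+1}^m 1/k^2 <= sum_{k=n+1}^m (1/(k-1) - 1/k) = 1/n - 1/m <= 1/n.
By symmetry the same bound holds with n,m swapped, so |a_m - a_n| <= 1/min(m,n) = g(min(m,n)). Since g(n) -> 0, (a_n) is Cauchy.
Now solve g(N) < 17/1000: 1/N < 17/1000 <=> N > 1/(17/1000) = 1000/17.
The smallest integer strictly greater than 1000/17 is N = 59.
Check: g(59) = 1/59 < 17/1000; g(58) = 1/58 >= 17/1000. So N = 59.

59


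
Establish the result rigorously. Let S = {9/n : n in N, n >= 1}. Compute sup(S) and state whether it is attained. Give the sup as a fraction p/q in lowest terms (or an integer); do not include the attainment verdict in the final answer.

Analysis:
- Values: 9, 9/2, 3, 9/4, ... strictly decreasing.
- The maximum is 9 (n=1); sup = 9 (attained).
- The set is bounded below by 0; 9/n -> 0 so 0 is the greatest lower bound.
- 0 is not in the set, so inf = 0 is not attained.
Conclusion: sup(S) = 9, attained in S.

9


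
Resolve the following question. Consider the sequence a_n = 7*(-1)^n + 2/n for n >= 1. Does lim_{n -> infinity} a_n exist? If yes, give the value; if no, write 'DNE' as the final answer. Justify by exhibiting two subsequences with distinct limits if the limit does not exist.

Examine the behaviour of a_n along subsequences.
a_{2k} = 7 + 2/(2k) -> 7. a_{2k+1} = -7 + 2/(2k+1) -> -7.
Since these two subsequential limits are 7 and -7, distinct, the full sequence cannot converge (a convergent sequence has all subsequences tending to the same limit). So lim a_n does not exist.

DNE


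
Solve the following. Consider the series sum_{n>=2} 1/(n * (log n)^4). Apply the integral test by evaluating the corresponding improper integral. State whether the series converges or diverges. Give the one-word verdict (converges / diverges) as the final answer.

Let f(x) = 1/(x*log(x)^4). Then f is positive, continuous, and decreasing on [2, infinity), so the integral test applies.
Compute the improper integral int_{2}^infinity f(x) dx:
  antiderivative F(x) = -1/(3*log(x)^3).
  F(x) -> 0 as x -> infinity.  int = 0 - F(2) = 1/(3*log(2)^3) < infinity. By the integral test, the series converges.

converges


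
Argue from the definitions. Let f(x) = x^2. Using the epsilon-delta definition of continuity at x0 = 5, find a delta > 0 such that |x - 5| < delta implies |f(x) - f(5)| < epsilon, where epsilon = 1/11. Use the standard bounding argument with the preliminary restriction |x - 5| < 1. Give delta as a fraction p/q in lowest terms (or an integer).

Factor: |x^2 - (5)^2| = |x - 5| * |x + 5|.
Impose |x - 5| < 1 first. Then |x + 5| = |(x - 5) + 2*(5)| <= |x - 5| + 2*|5| < 1 + 10 = 11.
So |x^2 - (5)^2| < delta * 11.
We need delta * 11 <= 1/11, i.e. delta <= 1/11/11 = 1/121.
Since 1/121 < 1, this is tighter than 1; take delta = 1/121.
So delta = 1/121 works.

1/121


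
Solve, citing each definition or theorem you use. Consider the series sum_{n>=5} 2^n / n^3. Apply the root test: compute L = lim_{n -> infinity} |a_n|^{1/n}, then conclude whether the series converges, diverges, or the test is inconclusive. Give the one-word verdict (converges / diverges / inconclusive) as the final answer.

Let a_n denote the general term. Form |a_n|^(1/n) and simplify:
|a_n|^(1/n) = 2/n^(3/n)
Take the limit as n -> infinity: L = 2.
Since L = 2 > 1, the root test implies divergence.

diverges


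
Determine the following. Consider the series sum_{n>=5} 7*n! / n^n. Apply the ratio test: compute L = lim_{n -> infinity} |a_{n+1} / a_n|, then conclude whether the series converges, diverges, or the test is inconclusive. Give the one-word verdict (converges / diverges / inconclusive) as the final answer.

Let a_n denote the general term. Form the ratio a_{n+1}/a_n and simplify:
a_{n+1}/a_n = (n/(n + 1))^n
Take the limit as n -> infinity: L = exp(-1).
Since L = exp(-1) < 1, the ratio test implies the series converges.

converges


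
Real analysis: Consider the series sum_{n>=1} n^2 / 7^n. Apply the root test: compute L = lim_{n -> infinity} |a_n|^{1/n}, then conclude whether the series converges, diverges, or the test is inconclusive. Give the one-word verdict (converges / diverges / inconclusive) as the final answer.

Let a_n denote the general term. Form |a_n|^(1/n) and simplify:
|a_n|^(1/n) = n^(2/n)/7
Take the limit as n -> infinity: L = 1/7.
Since L = 1/7 < 1, the root test implies convergence.

converges


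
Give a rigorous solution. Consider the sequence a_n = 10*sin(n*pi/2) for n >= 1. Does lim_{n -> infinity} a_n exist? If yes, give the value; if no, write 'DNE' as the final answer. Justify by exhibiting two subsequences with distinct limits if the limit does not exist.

Examine the behaviour of a_n along subsequences.
a_{4k+1} = 10*sin(pi/2 + 2k*pi) = 10 -> 10. a_{4k+3} = 10*sin(3pi/2 + 2k*pi) = -10 -> -10.
Since these two subsequential limits are 10 and -10, distinct, the full sequence cannot converge (a convergent sequence has all subsequences tending to the same limit). So lim a_n does not exist.

DNE


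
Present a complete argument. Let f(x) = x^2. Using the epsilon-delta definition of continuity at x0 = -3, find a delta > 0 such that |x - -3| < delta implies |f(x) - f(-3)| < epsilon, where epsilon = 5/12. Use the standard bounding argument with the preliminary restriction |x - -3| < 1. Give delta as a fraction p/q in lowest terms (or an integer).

Factor: |x^2 - (-3)^2| = |x - -3| * |x + -3|.
Impose |x - -3| < 1 first. Then |x + -3| = |(x - -3) + 2*(-3)| <= |x - -3| + 2*|-3| < 1 + 6 = 7.
So |x^2 - (-3)^2| < delta * 7.
We need delta * 7 <= 5/12, i.e. delta <= 5/12/7 = 5/84.
Since 5/84 < 1, this is tighter than 1; take delta = 5/84.
So delta = 5/84 works.

5/84


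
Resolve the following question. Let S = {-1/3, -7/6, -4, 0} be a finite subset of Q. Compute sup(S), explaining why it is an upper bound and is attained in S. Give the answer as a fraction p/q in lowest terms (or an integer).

S is finite, so sup(S) = max(S).
Sorted decreasing:
0, -1/3, -7/6, -4
The extremum is 0.
For every x in S, x <= 0. And 0 is in S, so it is attained.
Therefore sup(S) = 0.

0


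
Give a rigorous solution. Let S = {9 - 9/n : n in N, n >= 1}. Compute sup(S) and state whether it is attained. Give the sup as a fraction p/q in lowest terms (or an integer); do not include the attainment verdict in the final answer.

Analysis:
- Values: 0, 9/2, 6, 27/4, ... strictly increasing.
- Minimum is 0 (n=1); inf = 0 (attained).
- 9 - 9/n -> 9 from below; sup = 9, not attained.
Conclusion: sup(S) = 9, not attained in S.

9


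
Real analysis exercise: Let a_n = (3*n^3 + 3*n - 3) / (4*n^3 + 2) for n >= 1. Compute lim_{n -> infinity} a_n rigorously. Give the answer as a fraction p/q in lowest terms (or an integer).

Divide numerator and denominator by n^3, the highest power:
numerator / n^3 = 3 + 3/n^2 - 3/n^3
denominator / n^3 = 4 + 2/n^3
As n -> infinity, all terms of the form c/n^k (k >= 1) tend to 0.
So numerator / n^3 -> 3 and denominator / n^3 -> 4.
Therefore lim a_n = 3/4.

3/4


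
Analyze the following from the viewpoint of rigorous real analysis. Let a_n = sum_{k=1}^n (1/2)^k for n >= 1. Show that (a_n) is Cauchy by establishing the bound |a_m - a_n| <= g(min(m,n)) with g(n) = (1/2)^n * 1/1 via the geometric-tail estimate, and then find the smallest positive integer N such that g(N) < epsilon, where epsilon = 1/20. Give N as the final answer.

For m > n >= 1: |a_m - a_n| = sum_{k=n+1}^m (1/2)^k < sum_{k=n+1}^infinity (1/2)^k = (1/2)^(n+1) / (1 - 1/2) = (1/2)^n * (1/2) * (2/1) = (1/2)^n * 1/1.
So g(n) = (1/2)^n / 1. Since g(n) -> 0, (a_n) is Cauchy.
Now solve g(N) < 1/20: (1/2)^N / 1 < 1/20 <=> 2^N > 1 / (1 * 1/20) = 20.
Check powers of 2: 2^4 = 16 <= 20, 2^5 = 32 > 20.
So the smallest such N is 5. Check: g(5) = 1/(1 * 32) = 1/32 < 1/20.

5


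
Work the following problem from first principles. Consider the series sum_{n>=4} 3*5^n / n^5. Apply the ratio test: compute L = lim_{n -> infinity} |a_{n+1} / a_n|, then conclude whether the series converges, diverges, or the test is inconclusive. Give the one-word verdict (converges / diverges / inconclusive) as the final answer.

Let a_n denote the general term. Form the ratio a_{n+1}/a_n and simplify:
a_{n+1}/a_n = 5*n^5/(n + 1)^5
Take the limit as n -> infinity: L = 5.
Since L = 5 > 1 (or L = infinity), the ratio test implies the series diverges.

diverges


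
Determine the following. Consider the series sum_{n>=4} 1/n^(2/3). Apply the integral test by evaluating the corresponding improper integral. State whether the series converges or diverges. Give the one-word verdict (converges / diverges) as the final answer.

Let f(x) = x^(-2/3). Then f is positive, continuous, and decreasing on [4, infinity), so the integral test applies.
Compute the improper integral int_{4}^infinity f(x) dx:
  antiderivative F(x) = 3*x^(1/3).
  As x -> infinity, F(x) -> infinity (since p = 2/3 < 1).
  So the integral diverges. By the integral test, the series diverges.

diverges


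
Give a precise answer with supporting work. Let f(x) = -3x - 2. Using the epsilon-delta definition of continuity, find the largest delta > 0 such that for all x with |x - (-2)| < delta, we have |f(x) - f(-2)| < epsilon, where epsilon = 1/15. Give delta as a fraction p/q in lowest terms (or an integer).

We compute f(-2) = -3*(-2) - 2 = 4.
|f(x) - f(-2)| = |-3x - 2 - (4)| = |-3(x - (-2))| = 3|x - (-2)|.
We need 3|x - (-2)| < 1/15, i.e. |x - (-2)| < 1/15 / 3 = 1/45.
So any delta <= 1/45 works. Conversely, if delta > 1/45, then x = -2 + 1/45 satisfies |x - (-2)| = 1/45 < delta but |f(x) - f(-2)| = 3 * 1/45 = 1/15, which is not < 1/15; so no larger delta works.
Hence the largest such delta is 1/45.

1/45


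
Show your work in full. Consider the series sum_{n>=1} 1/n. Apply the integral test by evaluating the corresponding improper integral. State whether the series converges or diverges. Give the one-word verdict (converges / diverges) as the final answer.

Let f(x) = 1/x. Then f is positive, continuous, and decreasing on [1, infinity), so the integral test applies.
Compute the improper integral int_{1}^infinity f(x) dx:
  antiderivative F(x) = log(x).
  As x -> infinity, log(x) -> infinity.
  So int = infinity - log(1) = infinity. By the integral test, the series diverges.

diverges


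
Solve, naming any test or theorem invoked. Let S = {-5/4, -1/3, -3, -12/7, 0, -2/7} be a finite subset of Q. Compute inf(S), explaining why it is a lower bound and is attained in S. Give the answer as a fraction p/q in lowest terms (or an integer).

S is finite, so inf(S) = min(S).
Sorted increasing:
-3, -12/7, -5/4, -1/3, -2/7, 0
The extremum is -3.
For every x in S, x >= -3. And -3 is in S, so it is attained.
Therefore inf(S) = -3.

-3


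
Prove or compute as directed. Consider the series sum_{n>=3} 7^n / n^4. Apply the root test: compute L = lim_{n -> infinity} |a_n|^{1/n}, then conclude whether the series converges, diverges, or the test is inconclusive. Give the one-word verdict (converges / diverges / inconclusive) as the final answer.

Let a_n denote the general term. Form |a_n|^(1/n) and simplify:
|a_n|^(1/n) = 7/n^(4/n)
Take the limit as n -> infinity: L = 7.
Since L = 7 > 1, the root test implies divergence.

diverges


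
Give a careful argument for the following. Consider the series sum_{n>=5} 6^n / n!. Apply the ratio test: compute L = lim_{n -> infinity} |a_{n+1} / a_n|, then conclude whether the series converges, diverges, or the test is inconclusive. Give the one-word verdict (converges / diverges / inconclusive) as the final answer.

Let a_n denote the general term. Form the ratio a_{n+1}/a_n and simplify:
a_{n+1}/a_n = 6/(n + 1)
Take the limit as n -> infinity: L = 0.
Since L = 0 < 1, the ratio test implies the series converges.

converges


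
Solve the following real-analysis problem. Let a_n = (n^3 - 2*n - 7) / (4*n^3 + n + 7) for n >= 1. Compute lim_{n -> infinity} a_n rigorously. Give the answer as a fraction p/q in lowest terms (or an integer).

Divide numerator and denominator by n^3, the highest power:
numerator / n^3 = 1 - 2/n^2 - 7/n^3
denominator / n^3 = 4 + n^(-2) + 7/n^3
As n -> infinity, all terms of the form c/n^k (k >= 1) tend to 0.
So numerator / n^3 -> 1 and denominator / n^3 -> 4.
Therefore lim a_n = 1/4.

1/4


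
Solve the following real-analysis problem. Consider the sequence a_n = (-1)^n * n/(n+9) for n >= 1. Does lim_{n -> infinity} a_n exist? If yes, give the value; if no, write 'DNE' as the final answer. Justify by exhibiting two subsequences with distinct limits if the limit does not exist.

Examine the behaviour of a_n along subsequences.
a_{2k} = 2k/(2k+9) -> 1. a_{2k+1} = -(2k+1)/(2k+10) -> -1.
Since these two subsequential limits are 1 and -1, distinct, the full sequence cannot converge (a convergent sequence has all subsequences tending to the same limit). So lim a_n does not exist.

DNE


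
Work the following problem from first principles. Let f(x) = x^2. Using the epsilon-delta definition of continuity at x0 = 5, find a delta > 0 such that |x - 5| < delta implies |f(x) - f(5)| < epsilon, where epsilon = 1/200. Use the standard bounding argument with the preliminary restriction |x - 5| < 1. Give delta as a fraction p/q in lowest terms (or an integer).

Factor: |x^2 - (5)^2| = |x - 5| * |x + 5|.
Impose |x - 5| < 1 first. Then |x + 5| = |(x - 5) + 2*(5)| <= |x - 5| + 2*|5| < 1 + 10 = 11.
So |x^2 - (5)^2| < delta * 11.
We need delta * 11 <= 1/200, i.e. delta <= 1/200/11 = 1/2200.
Since 1/2200 < 1, this is tighter than 1; take delta = 1/2200.
So delta = 1/2200 works.

1/2200


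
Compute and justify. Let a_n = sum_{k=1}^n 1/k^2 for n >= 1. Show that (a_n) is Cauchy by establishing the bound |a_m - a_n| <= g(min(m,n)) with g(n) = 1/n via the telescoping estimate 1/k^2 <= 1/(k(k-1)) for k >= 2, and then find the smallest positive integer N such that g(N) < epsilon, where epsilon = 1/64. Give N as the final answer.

For m > n >= 1: |a_m - a_n| = sum_{k=n+1}^m 1/k^2.
Use 1/k^2 <= 1/(k(k-1)) = 1/(k-1) - 1/k for k >= 2:
sum_{k=n+1}^m 1/k^2 <= sum_{k=n+1}^m (1/(k-1) - 1/k) = 1/n - 1/m <= 1/n.
By symmetry the same bound holds with n,m swapped, so |a_m - a_n| <= 1/min(m,n) = g(min(m,n)). Since g(n) -> 0, (a_n) is Cauchy.
Now solve g(N) < 1/64: 1/N < 1/64 <=> N > 1/(1/64) = 64.
The smallest integer strictly greater than 64 is N = 65.
Check: g(65) = 1/65 < 1/64; g(64) = 1/64 >= 1/64. So N = 65.

65


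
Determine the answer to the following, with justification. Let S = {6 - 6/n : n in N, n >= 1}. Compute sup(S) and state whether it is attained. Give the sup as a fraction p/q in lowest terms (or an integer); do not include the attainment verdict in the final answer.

Analysis:
- Values: 0, 3, 4, 9/2, ... strictly increasing.
- Minimum is 0 (n=1); inf = 0 (attained).
- 6 - 6/n -> 6 from below; sup = 6, not attained.
Conclusion: sup(S) = 6, not attained in S.

6


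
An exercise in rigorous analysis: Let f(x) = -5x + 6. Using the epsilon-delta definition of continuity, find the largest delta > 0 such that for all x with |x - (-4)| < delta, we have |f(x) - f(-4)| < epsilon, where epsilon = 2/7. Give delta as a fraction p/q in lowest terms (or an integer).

We compute f(-4) = -5*(-4) + 6 = 26.
|f(x) - f(-4)| = |-5x + 6 - (26)| = |-5(x - (-4))| = 5|x - (-4)|.
We need 5|x - (-4)| < 2/7, i.e. |x - (-4)| < 2/7 / 5 = 2/35.
So any delta <= 2/35 works. Conversely, if delta > 2/35, then x = -4 + 2/35 satisfies |x - (-4)| = 2/35 < delta but |f(x) - f(-4)| = 5 * 2/35 = 2/7, which is not < 2/7; so no larger delta works.
Hence the largest such delta is 2/35.

2/35


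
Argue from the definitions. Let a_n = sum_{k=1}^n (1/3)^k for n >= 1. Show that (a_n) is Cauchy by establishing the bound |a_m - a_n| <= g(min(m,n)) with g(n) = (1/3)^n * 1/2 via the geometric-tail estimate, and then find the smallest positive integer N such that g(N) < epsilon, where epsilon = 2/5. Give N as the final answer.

For m > n >= 1: |a_m - a_n| = sum_{k=n+1}^m (1/3)^k < sum_{k=n+1}^infinity (1/3)^k = (1/3)^(n+1) / (1 - 1/3) = (1/3)^n * (1/3) * (3/2) = (1/3)^n * 1/2.
So g(n) = (1/3)^n / 2. Since g(n) -> 0, (a_n) is Cauchy.
Now solve g(N) < 2/5: (1/3)^N / 2 < 2/5 <=> 3^N > 1 / (2 * 2/5) = 5/4.
Check powers of 3: 3^0 = 1 <= 5/4, 3^1 = 3 > 5/4.
So the smallest such N is 1. Check: g(1) = 1/(2 * 3) = 1/6 < 2/5.

1


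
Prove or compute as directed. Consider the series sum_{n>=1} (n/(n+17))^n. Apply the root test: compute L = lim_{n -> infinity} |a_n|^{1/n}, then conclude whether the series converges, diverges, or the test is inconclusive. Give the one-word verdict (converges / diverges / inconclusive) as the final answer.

Let a_n denote the general term. Form |a_n|^(1/n) and simplify:
|a_n|^(1/n) = n/(n + 17)
Take the limit as n -> infinity: L = 1.
Since L = 1, the root test is inconclusive. (In fact a_n = (n/(n+17))^n -> e^(-17) != 0, so the nth-term test shows divergence; but the root test itself gives no conclusion.)

inconclusive


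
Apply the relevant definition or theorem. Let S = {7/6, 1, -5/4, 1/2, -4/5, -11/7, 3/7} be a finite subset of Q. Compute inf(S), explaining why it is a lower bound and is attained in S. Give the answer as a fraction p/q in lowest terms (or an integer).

S is finite, so inf(S) = min(S).
Sorted increasing:
-11/7, -5/4, -4/5, 3/7, 1/2, 1, 7/6
The extremum is -11/7.
For every x in S, x >= -11/7. And -11/7 is in S, so it is attained.
Therefore inf(S) = -11/7.

-11/7


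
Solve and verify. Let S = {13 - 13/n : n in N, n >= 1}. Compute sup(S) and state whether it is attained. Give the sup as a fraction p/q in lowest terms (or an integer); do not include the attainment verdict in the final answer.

Analysis:
- Values: 0, 13/2, 26/3, 39/4, ... strictly increasing.
- Minimum is 0 (n=1); inf = 0 (attained).
- 13 - 13/n -> 13 from below; sup = 13, not attained.
Conclusion: sup(S) = 13, not attained in S.

13


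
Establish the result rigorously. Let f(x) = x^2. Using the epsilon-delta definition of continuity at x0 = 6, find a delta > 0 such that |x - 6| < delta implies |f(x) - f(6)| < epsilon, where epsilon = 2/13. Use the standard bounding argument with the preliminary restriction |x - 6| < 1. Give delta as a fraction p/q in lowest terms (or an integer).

Factor: |x^2 - (6)^2| = |x - 6| * |x + 6|.
Impose |x - 6| < 1 first. Then |x + 6| = |(x - 6) + 2*(6)| <= |x - 6| + 2*|6| < 1 + 12 = 13.
So |x^2 - (6)^2| < delta * 13.
We need delta * 13 <= 2/13, i.e. delta <= 2/13/13 = 2/169.
Since 2/169 < 1, this is tighter than 1; take delta = 2/169.
So delta = 2/169 works.

2/169


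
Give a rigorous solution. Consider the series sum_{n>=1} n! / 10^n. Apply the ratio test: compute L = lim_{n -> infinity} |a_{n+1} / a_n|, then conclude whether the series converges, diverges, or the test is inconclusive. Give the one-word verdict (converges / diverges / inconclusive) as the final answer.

Let a_n denote the general term. Form the ratio a_{n+1}/a_n and simplify:
a_{n+1}/a_n = n/10 + 1/10
Take the limit as n -> infinity: L = infinity.
Since L = infinity > 1 (or L = infinity), the ratio test implies the series diverges.

diverges


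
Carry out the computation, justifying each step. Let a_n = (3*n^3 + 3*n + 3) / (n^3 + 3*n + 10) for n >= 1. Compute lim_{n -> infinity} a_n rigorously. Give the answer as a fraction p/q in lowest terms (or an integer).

Divide numerator and denominator by n^3, the highest power:
numerator / n^3 = 3 + 3/n^2 + 3/n^3
denominator / n^3 = 1 + 3/n^2 + 10/n^3
As n -> infinity, all terms of the form c/n^k (k >= 1) tend to 0.
So numerator / n^3 -> 3 and denominator / n^3 -> 1.
Therefore lim a_n = 3.

3


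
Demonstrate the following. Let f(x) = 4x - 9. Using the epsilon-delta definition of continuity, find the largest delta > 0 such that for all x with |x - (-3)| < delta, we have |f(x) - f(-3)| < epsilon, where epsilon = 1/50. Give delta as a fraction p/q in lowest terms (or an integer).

We compute f(-3) = 4*(-3) - 9 = -21.
|f(x) - f(-3)| = |4x - 9 - (-21)| = |4(x - (-3))| = 4|x - (-3)|.
We need 4|x - (-3)| < 1/50, i.e. |x - (-3)| < 1/50 / 4 = 1/200.
So any delta <= 1/200 works. Conversely, if delta > 1/200, then x = -3 + 1/200 satisfies |x - (-3)| = 1/200 < delta but |f(x) - f(-3)| = 4 * 1/200 = 1/50, which is not < 1/50; so no larger delta works.
Hence the largest such delta is 1/200.

1/200


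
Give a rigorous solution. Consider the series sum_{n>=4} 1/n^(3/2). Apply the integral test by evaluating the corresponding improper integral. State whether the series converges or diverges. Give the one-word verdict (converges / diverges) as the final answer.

Let f(x) = x^(-3/2). Then f is positive, continuous, and decreasing on [4, infinity), so the integral test applies.
Compute the improper integral int_{4}^infinity f(x) dx:
  antiderivative F(x) = -2/sqrt(x).
  As x -> infinity, F(x) -> 0 (since p = 3/2 > 1).
  So int = F(infinity) - F(4) = 0 - (-1) = 1.
  Finite, so by the integral test, the series converges.

converges


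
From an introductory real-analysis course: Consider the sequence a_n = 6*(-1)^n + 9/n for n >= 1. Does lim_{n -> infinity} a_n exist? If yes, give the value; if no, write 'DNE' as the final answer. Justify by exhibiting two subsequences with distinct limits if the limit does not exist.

Examine the behaviour of a_n along subsequences.
a_{2k} = 6 + 9/(2k) -> 6. a_{2k+1} = -6 + 9/(2k+1) -> -6.
Since these two subsequential limits are 6 and -6, distinct, the full sequence cannot converge (a convergent sequence has all subsequences tending to the same limit). So lim a_n does not exist.

DNE


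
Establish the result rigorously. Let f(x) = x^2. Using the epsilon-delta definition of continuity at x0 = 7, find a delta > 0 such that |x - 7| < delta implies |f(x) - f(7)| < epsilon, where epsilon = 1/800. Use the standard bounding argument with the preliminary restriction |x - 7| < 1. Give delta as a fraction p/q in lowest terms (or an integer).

Factor: |x^2 - (7)^2| = |x - 7| * |x + 7|.
Impose |x - 7| < 1 first. Then |x + 7| = |(x - 7) + 2*(7)| <= |x - 7| + 2*|7| < 1 + 14 = 15.
So |x^2 - (7)^2| < delta * 15.
We need delta * 15 <= 1/800, i.e. delta <= 1/800/15 = 1/12000.
Since 1/12000 < 1, this is tighter than 1; take delta = 1/12000.
So delta = 1/12000 works.

1/12000


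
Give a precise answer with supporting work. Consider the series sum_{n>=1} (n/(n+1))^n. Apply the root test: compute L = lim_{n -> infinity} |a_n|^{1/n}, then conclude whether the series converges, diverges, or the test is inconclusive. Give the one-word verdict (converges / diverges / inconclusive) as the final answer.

Let a_n denote the general term. Form |a_n|^(1/n) and simplify:
|a_n|^(1/n) = n/(n + 1)
Take the limit as n -> infinity: L = 1.
Since L = 1, the root test is inconclusive. (In fact a_n = (n/(n+1))^n -> e^(-1) != 0, so the nth-term test shows divergence; but the root test itself gives no conclusion.)

inconclusive


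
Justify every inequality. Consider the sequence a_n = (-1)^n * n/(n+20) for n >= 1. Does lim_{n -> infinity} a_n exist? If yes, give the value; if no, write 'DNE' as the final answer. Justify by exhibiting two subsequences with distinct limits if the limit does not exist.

Examine the behaviour of a_n along subsequences.
a_{2k} = 2k/(2k+20) -> 1. a_{2k+1} = -(2k+1)/(2k+21) -> -1.
Since these two subsequential limits are 1 and -1, distinct, the full sequence cannot converge (a convergent sequence has all subsequences tending to the same limit). So lim a_n does not exist.

DNE


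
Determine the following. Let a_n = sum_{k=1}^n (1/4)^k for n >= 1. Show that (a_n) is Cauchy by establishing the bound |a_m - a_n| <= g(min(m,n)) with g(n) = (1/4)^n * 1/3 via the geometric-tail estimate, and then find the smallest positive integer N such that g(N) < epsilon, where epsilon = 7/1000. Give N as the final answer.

For m > n >= 1: |a_m - a_n| = sum_{k=n+1}^m (1/4)^k < sum_{k=n+1}^infinity (1/4)^k = (1/4)^(n+1) / (1 - 1/4) = (1/4)^n * (1/4) * (4/3) = (1/4)^n * 1/3.
So g(n) = (1/4)^n / 3. Since g(n) -> 0, (a_n) is Cauchy.
Now solve g(N) < 7/1000: (1/4)^N / 3 < 7/1000 <=> 4^N > 1 / (3 * 7/1000) = 1000/21.
Check powers of 4: 4^2 = 16 <= 1000/21, 4^3 = 64 > 1000/21.
So the smallest such N is 3. Check: g(3) = 1/(3 * 64) = 1/192 < 7/1000.

3


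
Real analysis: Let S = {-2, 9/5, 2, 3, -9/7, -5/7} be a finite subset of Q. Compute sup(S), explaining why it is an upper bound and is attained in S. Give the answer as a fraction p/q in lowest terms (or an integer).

S is finite, so sup(S) = max(S).
Sorted decreasing:
3, 2, 9/5, -5/7, -9/7, -2
The extremum is 3.
For every x in S, x <= 3. And 3 is in S, so it is attained.
Therefore sup(S) = 3.

3


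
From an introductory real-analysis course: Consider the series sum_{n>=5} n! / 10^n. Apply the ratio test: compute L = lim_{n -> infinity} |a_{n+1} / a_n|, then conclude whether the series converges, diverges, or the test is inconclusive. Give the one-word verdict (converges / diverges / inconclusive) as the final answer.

Let a_n denote the general term. Form the ratio a_{n+1}/a_n and simplify:
a_{n+1}/a_n = n/10 + 1/10
Take the limit as n -> infinity: L = infinity.
Since L = infinity > 1 (or L = infinity), the ratio test implies the series diverges.

diverges


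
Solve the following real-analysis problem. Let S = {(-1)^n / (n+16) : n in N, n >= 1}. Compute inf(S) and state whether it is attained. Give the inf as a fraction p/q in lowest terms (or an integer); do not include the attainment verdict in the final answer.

Analysis:
- Values: -1/17, 1/18, -1/19, 1/20, -1/21, ...
- Positive terms (even n): 1/(2+16), 1/(4+16), ... decreasing -> max = 1/18 (n=2).
- Negative terms (odd n): -1/(1+16), -1/(3+16), ... increasing -> min = -1/17 (n=1).
- So sup = 1/18 (attained at n=2); inf = -1/17 (attained at n=1).
Conclusion: inf(S) = -1/17, attained in S.

-1/17


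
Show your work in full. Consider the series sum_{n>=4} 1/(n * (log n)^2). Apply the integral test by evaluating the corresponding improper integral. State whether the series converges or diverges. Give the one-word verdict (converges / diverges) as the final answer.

Let f(x) = 1/(x*log(x)^2). Then f is positive, continuous, and decreasing on [4, infinity), so the integral test applies.
Compute the improper integral int_{4}^infinity f(x) dx:
  antiderivative F(x) = -1/log(x).
  F(x) -> 0 as x -> infinity.  int = 0 - F(4) = 1/log(4) < infinity. By the integral test, the series converges.

converges


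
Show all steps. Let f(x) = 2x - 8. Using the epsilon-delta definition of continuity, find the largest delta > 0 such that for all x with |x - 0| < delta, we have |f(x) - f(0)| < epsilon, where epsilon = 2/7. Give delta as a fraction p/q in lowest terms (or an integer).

We compute f(0) = 2*(0) - 8 = -8.
|f(x) - f(0)| = |2x - 8 - (-8)| = |2(x - 0)| = 2|x - 0|.
We need 2|x - 0| < 2/7, i.e. |x - 0| < 2/7 / 2 = 1/7.
So any delta <= 1/7 works. Conversely, if delta > 1/7, then x = 0 + 1/7 satisfies |x - 0| = 1/7 < delta but |f(x) - f(0)| = 2 * 1/7 = 2/7, which is not < 2/7; so no larger delta works.
Hence the largest such delta is 1/7.

1/7


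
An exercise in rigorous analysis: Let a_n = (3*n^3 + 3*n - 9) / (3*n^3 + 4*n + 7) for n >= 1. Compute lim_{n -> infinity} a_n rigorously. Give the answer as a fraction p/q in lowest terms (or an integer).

Divide numerator and denominator by n^3, the highest power:
numerator / n^3 = 3 + 3/n^2 - 9/n^3
denominator / n^3 = 3 + 4/n^2 + 7/n^3
As n -> infinity, all terms of the form c/n^k (k >= 1) tend to 0.
So numerator / n^3 -> 3 and denominator / n^3 -> 3.
Therefore lim a_n = 1.

1


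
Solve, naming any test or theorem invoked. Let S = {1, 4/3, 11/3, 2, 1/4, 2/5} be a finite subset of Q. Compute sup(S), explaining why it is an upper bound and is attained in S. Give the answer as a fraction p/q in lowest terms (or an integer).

S is finite, so sup(S) = max(S).
Sorted decreasing:
11/3, 2, 4/3, 1, 2/5, 1/4
The extremum is 11/3.
For every x in S, x <= 11/3. And 11/3 is in S, so it is attained.
Therefore sup(S) = 11/3.

11/3


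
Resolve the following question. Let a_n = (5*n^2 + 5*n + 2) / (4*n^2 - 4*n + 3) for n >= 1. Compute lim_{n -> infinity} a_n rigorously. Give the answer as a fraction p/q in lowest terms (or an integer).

Divide numerator and denominator by n^2, the highest power:
numerator / n^2 = 5 + 5/n + 2/n^2
denominator / n^2 = 4 - 4/n + 3/n^2
As n -> infinity, all terms of the form c/n^k (k >= 1) tend to 0.
So numerator / n^2 -> 5 and denominator / n^2 -> 4.
Therefore lim a_n = 5/4.

5/4


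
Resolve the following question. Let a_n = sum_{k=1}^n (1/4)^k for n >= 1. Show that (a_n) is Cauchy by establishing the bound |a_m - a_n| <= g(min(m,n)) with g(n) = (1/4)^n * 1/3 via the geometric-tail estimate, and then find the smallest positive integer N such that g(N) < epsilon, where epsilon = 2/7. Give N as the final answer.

For m > n >= 1: |a_m - a_n| = sum_{k=n+1}^m (1/4)^k < sum_{k=n+1}^infinity (1/4)^k = (1/4)^(n+1) / (1 - 1/4) = (1/4)^n * (1/4) * (4/3) = (1/4)^n * 1/3.
So g(n) = (1/4)^n / 3. Since g(n) -> 0, (a_n) is Cauchy.
Now solve g(N) < 2/7: (1/4)^N / 3 < 2/7 <=> 4^N > 1 / (3 * 2/7) = 7/6.
Check powers of 4: 4^0 = 1 <= 7/6, 4^1 = 4 > 7/6.
So the smallest such N is 1. Check: g(1) = 1/(3 * 4) = 1/12 < 2/7.

1


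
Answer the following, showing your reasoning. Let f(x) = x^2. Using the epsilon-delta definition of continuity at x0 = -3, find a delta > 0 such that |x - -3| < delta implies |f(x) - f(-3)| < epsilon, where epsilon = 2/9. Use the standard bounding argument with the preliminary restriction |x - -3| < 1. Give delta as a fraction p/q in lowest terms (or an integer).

Factor: |x^2 - (-3)^2| = |x - -3| * |x + -3|.
Impose |x - -3| < 1 first. Then |x + -3| = |(x - -3) + 2*(-3)| <= |x - -3| + 2*|-3| < 1 + 6 = 7.
So |x^2 - (-3)^2| < delta * 7.
We need delta * 7 <= 2/9, i.e. delta <= 2/9/7 = 2/63.
Since 2/63 < 1, this is tighter than 1; take delta = 2/63.
So delta = 2/63 works.

2/63
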